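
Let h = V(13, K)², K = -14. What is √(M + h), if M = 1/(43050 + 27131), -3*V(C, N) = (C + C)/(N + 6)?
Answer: √832398102673/842172 ≈ 1.0833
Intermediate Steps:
V(C, N) = -2*C/(3*(6 + N)) (V(C, N) = -(C + C)/(3*(N + 6)) = -2*C/(3*(6 + N)))
M = 1/70181 ≈ 1.4249e-5
h = 169/144 (h = (-2*13/(18 + 3*(-14)))² = (-2*13/(18 - 42))² = (-2*13/(-24))² = (-2*13*(-1/24))² = (13/12)² = 169/144 ≈ 1.1736)
√(M + h) = √(1/70181 + 169/144) = √(11860733/10106064) = √832398102673/842172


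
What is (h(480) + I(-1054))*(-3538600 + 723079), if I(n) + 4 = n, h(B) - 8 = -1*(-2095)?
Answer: -2942219445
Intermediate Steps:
h(B) = 2103 (h(B) = 8 - 1*(-2095) = 8 + 2095 = 2103)
I(n) = -4 + n
(h(480) + I(-1054))*(-3538600 + 723079) = (2103 + (-4 - 1054))*(-3538600 + 723079) = (2103 - 1058)*(-2815521) = 1045*(-2815521) = -2942219445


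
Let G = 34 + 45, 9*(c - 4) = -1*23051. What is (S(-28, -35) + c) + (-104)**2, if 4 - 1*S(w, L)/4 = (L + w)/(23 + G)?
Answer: 1266419/153 ≈ 8277.3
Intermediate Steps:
c = -23015/9 (c = 4 + (-1*23051)/9 = 4 + (1/9)*(-23051) = 4 - 23051/9 = -23015/9 ≈ -2557.2)
G = 79
S(w, L) = 16 - 2*L/51 - 2*w/51 (S(w, L) = 16 - 4*(L + w)/(23 + 79) = 16 - 4*(L + w)/102 = 16 - 4*(L/102 + w/102) = 16 + (-2*L/51 - 2*w/51) = 16 - 2*L/51 - 2*w/51)
(S(-28, -35) + c) + (-104)**2 = ((16 - 2/51*(-35) - 2/51*(-28)) - 23015/9) + (-104)**2 = ((16 + 70/51 + 56/51) - 23015/9) + 10816 = (314/17 - 23015/9) + 10816 = -388429/153 + 10816 = 1266419/153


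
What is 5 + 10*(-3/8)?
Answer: 5/4 ≈ 1.2500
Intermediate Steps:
5 + 10*(-3/8) = 5 - 15/4 = 5/4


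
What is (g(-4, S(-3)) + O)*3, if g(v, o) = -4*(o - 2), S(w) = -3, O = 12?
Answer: 96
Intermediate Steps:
g(v, o) = 8 - 4*o (g(v, o) = -4*(-2 + o) = 8 - 4*o)
(g(-4, S(-3)) + O)*3 = ((8 - 4*(-3)) + 12)*3 = ((8 + 12) + 12)*3 = (20 + 12)*3 = 32*3 = 96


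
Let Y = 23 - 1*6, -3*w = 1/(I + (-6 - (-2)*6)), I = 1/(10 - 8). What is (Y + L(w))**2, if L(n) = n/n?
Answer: 324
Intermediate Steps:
I = 1/2 ≈ 0.50000
w = -2/39 (w = -1/(3*(1/2 + (-6 - (-2)*6))) = -1/(3*(1/2 + (-6 - 1*(-12)))) = -1/(3*(1/2 + (-6 + 12))) = -1/(3*(1/2 + 6)) = -1/(3*13/2) = -1/3*2/13 = -2/39 ≈ -0.051282)
Y = 17 (Y = 23 - 6 = 17)
L(n) = 1
(Y + L(w))**2 = (17 + 1)**2 = 18**2 = 324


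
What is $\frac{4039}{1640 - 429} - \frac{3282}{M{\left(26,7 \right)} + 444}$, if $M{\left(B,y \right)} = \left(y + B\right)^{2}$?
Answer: $\frac{105585}{88403} \approx 1.1944$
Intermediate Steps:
$M{\left(B,y \right)} = \left(B + y\right)^{2}$
$\frac{4039}{1640 - 429} - \frac{3282}{M{\left(26,7 \right)} + 444} = \frac{4039}{1640 - 429} - \frac{3282}{\left(26 + 7\right)^{2} + 444} = \frac{4039}{1640 - 429} - \frac{3282}{33^{2} + 444} = \frac{4039}{1211} - \frac{3282}{1089 + 444} = 4039 \cdot \frac{1}{1211} - \frac{3282}{1533} = \frac{577}{173} - \frac{1094}{511} = \frac{105585}{88403}$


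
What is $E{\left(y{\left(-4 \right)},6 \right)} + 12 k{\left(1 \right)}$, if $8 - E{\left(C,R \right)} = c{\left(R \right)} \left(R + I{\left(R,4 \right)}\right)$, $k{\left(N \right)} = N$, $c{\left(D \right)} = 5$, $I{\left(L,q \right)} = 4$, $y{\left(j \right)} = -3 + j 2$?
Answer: $-30$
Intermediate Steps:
$y{\left(j \right)} = -3 + 2 j$
$E{\left(C,R \right)} = -12 - 5 R$ ($E{\left(C,R \right)} = 8 - 5 \left(R + 4\right) = 8 - 5 \left(4 + R\right) = 8 - \left(20 + 5 R\right) = -12 - 5 R$)
$E{\left(y{\left(-4 \right)},6 \right)} + 12 k{\left(1 \right)} = \left(-12 - 30\right) + 12 \cdot 1 = \left(-12 - 30\right) + 12 = -42 + 12 = -30$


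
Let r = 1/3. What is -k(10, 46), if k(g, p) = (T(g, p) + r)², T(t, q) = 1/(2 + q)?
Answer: -289/2304 ≈ -0.12543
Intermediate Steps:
r = ⅓ ≈ 0.33333
k(g, p) = (⅓ + 1/(2 + p))² (k(g, p) = (1/(2 + p) + ⅓)² = (⅓ + 1/(2 + p))²)
-k(10, 46) = -(5 + 46)²/(9*(2 + 46)²) = -51²/(9*48²) = -2601/(9*2304) = -1*289/2304 = -289/2304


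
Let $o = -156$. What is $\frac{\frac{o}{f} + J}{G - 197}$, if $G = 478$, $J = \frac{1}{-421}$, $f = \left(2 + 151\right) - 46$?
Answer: $- \frac{65783}{12658207} \approx -0.0051969$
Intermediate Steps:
$f = 107$ ($f = 153 - 46 = 107$)
$J = - \frac{1}{421} \approx -0.0023753$
$\frac{\frac{o}{f} + J}{G - 197} = \frac{- \frac{156}{107} - \frac{1}{421}}{478 - 197} = \frac{\left(-156\right) \frac{1}{107} - \frac{1}{421}}{281} = \left(- \frac{156}{107} - \frac{1}{421}\right) \frac{1}{281} = \left(- \frac{65783}{45047}\right) \frac{1}{281} = - \frac{65783}{12658207}$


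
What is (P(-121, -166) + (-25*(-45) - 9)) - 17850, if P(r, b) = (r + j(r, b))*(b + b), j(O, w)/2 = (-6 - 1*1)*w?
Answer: -748130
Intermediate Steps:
j(O, w) = -14*w (j(O, w) = 2*((-6 - 1*1)*w) = 2*((-6 - 1)*w) = 2*(-7*w) = -14*w)
P(r, b) = 2*b*(r - 14*b) (P(r, b) = (r - 14*b)*(b + b) = (r - 14*b)*(2*b) = 2*b*(r - 14*b))
(P(-121, -166) + (-25*(-45) - 9)) - 17850 = (2*(-166)*(-121 - 14*(-166)) + (-25*(-45) - 9)) - 17850 = (2*(-166)*(-121 + 2324) + (1125 - 9)) - 17850 = (2*(-166)*2203 + 1116) - 17850 = (-731396 + 1116) - 17850 = -730280 - 17850 = -748130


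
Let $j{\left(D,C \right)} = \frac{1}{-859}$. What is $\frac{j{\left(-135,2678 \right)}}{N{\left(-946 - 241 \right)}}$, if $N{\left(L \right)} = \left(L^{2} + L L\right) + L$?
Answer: $- \frac{1}{2419589109} \approx -4.1329 \cdot 10^{-10}$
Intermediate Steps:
$N{\left(L \right)} = L + 2 L^{2}$ ($N{\left(L \right)} = \left(L^{2} + L^{2}\right) + L = 2 L^{2} + L = L + 2 L^{2}$)
$j{\left(D,C \right)} = - \frac{1}{859}$
$\frac{j{\left(-135,2678 \right)}}{N{\left(-946 - 241 \right)}} = - \frac{1}{859 \left(-946 - 241\right) \left(1 + 2 \left(-946 - 241\right)\right)} = - \frac{1}{859 \left(- 1187 \left(1 + 2 \left(-1187\right)\right)\right)} = - \frac{1}{859 \left(- 1187 \left(1 - 2374\right)\right)} = - \frac{1}{859 \left(\left(-1187\right) \left(-2373\right)\right)} = - \frac{1}{859 \cdot 2816751} = \left(- \frac{1}{859}\right) \frac{1}{2816751} = - \frac{1}{2419589109}$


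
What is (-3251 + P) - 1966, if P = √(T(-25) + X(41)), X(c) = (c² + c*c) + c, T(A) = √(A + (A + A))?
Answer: -5217 + √(3403 + 5*I*√3) ≈ -5158.7 + 0.074228*I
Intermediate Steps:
T(A) = √3*√A (T(A) = √(A + 2*A) = √(3*A) = √3*√A)
X(c) = c + 2*c² (X(c) = (c² + c²) + c = 2*c² + c = c + 2*c²)
P = √(3403 + 5*I*√3) (P = √(√3*√(-25) + 41*(1 + 2*41)) = √(√3*(5*I) + 41*(1 + 82)) = √(5*I*√3 + 41*83) = √(5*I*√3 + 3403) = √(3403 + 5*I*√3) ≈ 58.335 + 0.07423*I)
(-3251 + P) - 1966 = (-3251 + √(3403 + 5*I*√3)) - 1966 = -5217 + √(3403 + 5*I*√3)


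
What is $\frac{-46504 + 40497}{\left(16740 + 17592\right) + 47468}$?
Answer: $- \frac{6007}{81800} \approx -0.073435$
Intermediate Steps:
$\frac{-46504 + 40497}{\left(16740 + 17592\right) + 47468} = - \frac{6007}{34332 + 47468} = - \frac{6007}{81800}$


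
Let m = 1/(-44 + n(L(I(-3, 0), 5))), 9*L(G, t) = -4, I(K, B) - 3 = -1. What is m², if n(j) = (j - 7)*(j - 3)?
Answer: 6561/2211169 ≈ 0.0029672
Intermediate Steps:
I(K, B) = 2 (I(K, B) = 3 - 1 = 2)
L(G, t) = -4/9 (L(G, t) = (⅑)*(-4) = -4/9)
n(j) = (-7 + j)*(-3 + j)
m = -81/1487 (m = 1/(-44 + (21 + (-4/9)² - 10*(-4/9))) = 1/(-44 + (21 + 16/81 + 40/9)) = 1/(-44 + 2077/81) = 1/(-1487/81) = -81/1487 ≈ -0.054472)
m² = (-81/1487)² = 6561/2211169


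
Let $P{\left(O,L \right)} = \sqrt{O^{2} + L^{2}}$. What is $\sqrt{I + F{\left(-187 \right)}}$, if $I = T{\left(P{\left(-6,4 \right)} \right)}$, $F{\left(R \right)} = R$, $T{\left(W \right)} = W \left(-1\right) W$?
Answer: $i \sqrt{239} \approx 15.46 i$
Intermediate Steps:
$P{\left(O,L \right)} = \sqrt{L^{2} + O^{2}}$
$T{\left(W \right)} = - W^{2}$ ($T{\left(W \right)} = - W W = - W^{2}$)
$I = -52$ ($I = - \left(\sqrt{4^{2} + \left(-6\right)^{2}}\right)^{2} = - \left(\sqrt{16 + 36}\right)^{2} = - \left(\sqrt{52}\right)^{2} = - \left(2 \sqrt{13}\right)^{2} = \left(-1\right) 52 = -52$)
$\sqrt{I + F{\left(-187 \right)}} = \sqrt{-52 - 187} = \sqrt{-239} = i \sqrt{239}$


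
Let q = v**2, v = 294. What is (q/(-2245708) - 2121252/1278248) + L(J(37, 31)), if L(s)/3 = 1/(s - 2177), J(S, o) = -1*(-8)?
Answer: -220432288465181/129713961386202 ≈ -1.6994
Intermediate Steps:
J(S, o) = 8
q = 86436 (q = 294**2 = 86436)
L(s) = 3/(-2177 + s) (L(s) = 3/(s - 2177) = 3/(-2177 + s))
(q/(-2245708) - 2121252/1278248) + L(J(37, 31)) = (86436/(-2245708) - 2121252/1278248) + 3/(-2177 + 8) = (86436*(-1/2245708) - 2121252*1/1278248) + 3/(-2169) = (-21609/561427 - 530313/319562) + 3*(-1/2169) = -304637451909/179410734974 - 1/723 = -220432288465181/129713961386202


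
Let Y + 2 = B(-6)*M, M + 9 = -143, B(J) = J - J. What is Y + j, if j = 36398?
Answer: 36396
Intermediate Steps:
B(J) = 0
M = -152 (M = -9 - 143 = -152)
Y = -2 (Y = -2 + 0*(-152) = -2 + 0 = -2)
Y + j = -2 + 36398 = 36396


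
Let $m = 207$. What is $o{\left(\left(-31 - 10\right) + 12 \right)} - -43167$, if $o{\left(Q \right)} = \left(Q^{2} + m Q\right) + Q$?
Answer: $37976$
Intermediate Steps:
$o{\left(Q \right)} = Q^{2} + 208 Q$ ($o{\left(Q \right)} = \left(Q^{2} + 207 Q\right) + Q = Q^{2} + 208 Q$)
$o{\left(\left(-31 - 10\right) + 12 \right)} - -43167 = \left(\left(-31 - 10\right) + 12\right) \left(208 + \left(\left(-31 - 10\right) + 12\right)\right) - -43167 = \left(-41 + 12\right) \left(208 + \left(-41 + 12\right)\right) + 43167 = - 29 \left(208 - 29\right) + 43167 = \left(-29\right) 179 + 43167 = -5191 + 43167 = 37976$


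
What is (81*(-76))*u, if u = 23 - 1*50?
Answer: 166212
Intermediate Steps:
u = -27 (u = 23 - 50 = -27)
(81*(-76))*u = (81*(-76))*(-27) = -6156*(-27) = 166212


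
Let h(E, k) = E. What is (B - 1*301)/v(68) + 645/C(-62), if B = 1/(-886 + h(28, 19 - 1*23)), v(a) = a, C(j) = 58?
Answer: 11326429/1691976 ≈ 6.6942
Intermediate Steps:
B = -1/858 (B = 1/(-886 + 28) = 1/(-858) = -1/858 ≈ -0.0011655)
(B - 1*301)/v(68) + 645/C(-62) = (-1/858 - 1*301)/68 + 645/58 = (-1/858 - 301)*(1/68) + 645*(1/58) = -258259/858*1/68 + 645/58 = -258259/58344 + 645/58 = 11326429/1691976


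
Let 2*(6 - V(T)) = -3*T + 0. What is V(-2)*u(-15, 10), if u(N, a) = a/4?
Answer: 15/2 ≈ 7.5000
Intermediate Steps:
u(N, a) = a/4 (u(N, a) = a*(¼) = a/4)
V(T) = 6 + 3*T/2 (V(T) = 6 - (-3*T + 0)/2 = 6 - (-3)*T/2 = 6 + 3*T/2)
V(-2)*u(-15, 10) = (6 + (3/2)*(-2))*((¼)*10) = (6 - 3)*(5/2) = 3*(5/2) = 15/2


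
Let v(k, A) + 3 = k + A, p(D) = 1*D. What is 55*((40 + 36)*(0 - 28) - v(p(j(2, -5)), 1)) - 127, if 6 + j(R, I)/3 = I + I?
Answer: -114417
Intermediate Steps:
j(R, I) = -18 + 6*I (j(R, I) = -18 + 3*(I + I) = -18 + 3*(2*I) = -18 + 6*I)
p(D) = D
v(k, A) = -3 + A + k (v(k, A) = -3 + (k + A) = -3 + (A + k) = -3 + A + k)
55*((40 + 36)*(0 - 28) - v(p(j(2, -5)), 1)) - 127 = 55*((40 + 36)*(0 - 28) - (-3 + 1 + (-18 + 6*(-5)))) - 127 = 55*(76*(-28) - (-3 + 1 + (-18 - 30))) - 127 = 55*(-2128 - (-3 + 1 - 48)) - 127 = 55*(-2128 - 1*(-50)) - 127 = 55*(-2128 + 50) - 127 = 55*(-2078) - 127 = -114290 - 127 = -114417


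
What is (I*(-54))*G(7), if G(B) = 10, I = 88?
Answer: -47520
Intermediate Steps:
(I*(-54))*G(7) = (88*(-54))*10 = -4752*10 = -47520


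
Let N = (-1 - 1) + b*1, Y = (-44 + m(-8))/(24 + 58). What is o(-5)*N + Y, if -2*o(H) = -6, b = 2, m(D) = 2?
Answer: -21/41 ≈ -0.51220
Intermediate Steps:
Y = -21/41 (Y = (-44 + 2)/(24 + 58) = -42/82 = -42*1/82 = -21/41 ≈ -0.51220)
o(H) = 3 (o(H) = -½*(-6) = 3)
N = 0 (N = (-1 - 1) + 2*1 = -2 + 2 = 0)
o(-5)*N + Y = 3*0 - 21/41 = 0 - 21/41 = -21/41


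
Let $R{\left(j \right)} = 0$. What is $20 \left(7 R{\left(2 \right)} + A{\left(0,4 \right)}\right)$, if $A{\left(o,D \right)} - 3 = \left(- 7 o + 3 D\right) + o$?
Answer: $300$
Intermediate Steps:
$A{\left(o,D \right)} = 3 - 6 o + 3 D$ ($A{\left(o,D \right)} = 3 + \left(\left(- 7 o + 3 D\right) + o\right) = 3 + \left(- 6 o + 3 D\right) = 3 - 6 o + 3 D$)
$20 \left(7 R{\left(2 \right)} + A{\left(0,4 \right)}\right) = 20 \left(7 \cdot 0 + \left(3 - 0 + 3 \cdot 4\right)\right) = 20 \left(0 + \left(3 + 0 + 12\right)\right) = 20 \left(0 + 15\right) = 20 \cdot 15 = 300$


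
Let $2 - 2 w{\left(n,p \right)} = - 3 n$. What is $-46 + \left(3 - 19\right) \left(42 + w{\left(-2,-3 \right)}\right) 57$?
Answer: $-36526$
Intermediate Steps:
$w{\left(n,p \right)} = 1 + \frac{3 n}{2}$ ($w{\left(n,p \right)} = 1 - \frac{\left(-3\right) n}{2} = 1 + \frac{3 n}{2}$)
$-46 + \left(3 - 19\right) \left(42 + w{\left(-2,-3 \right)}\right) 57 = -46 + \left(3 - 19\right) \left(42 + \left(1 + \frac{3}{2} \left(-2\right)\right)\right) 57 = -46 + - 16 \left(42 + \left(1 - 3\right)\right) 57 = -46 + - 16 \left(42 - 2\right) 57 = -46 + \left(-16\right) 40 \cdot 57 = -46 - 36480 = -36526$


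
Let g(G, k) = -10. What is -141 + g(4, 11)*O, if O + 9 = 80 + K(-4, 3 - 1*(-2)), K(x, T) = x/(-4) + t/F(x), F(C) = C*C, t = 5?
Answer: -6913/8 ≈ -864.13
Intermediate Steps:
F(C) = C**2
K(x, T) = 5/x**2 - x/4 (K(x, T) = x/(-4) + 5/(x**2) = x*(-1/4) + 5/x**2 = -x/4 + 5/x**2 = 5/x**2 - x/4)
O = 1157/16 (O = -9 + (80 + (5/(-4)**2 - 1/4*(-4))) = -9 + (80 + (5*(1/16) + 1)) = -9 + (80 + (5/16 + 1)) = -9 + (80 + 21/16) = -9 + 1301/16 = 1157/16 ≈ 72.313)
-141 + g(4, 11)*O = -141 - 10*1157/16 = -141 - 5785/8 = -6913/8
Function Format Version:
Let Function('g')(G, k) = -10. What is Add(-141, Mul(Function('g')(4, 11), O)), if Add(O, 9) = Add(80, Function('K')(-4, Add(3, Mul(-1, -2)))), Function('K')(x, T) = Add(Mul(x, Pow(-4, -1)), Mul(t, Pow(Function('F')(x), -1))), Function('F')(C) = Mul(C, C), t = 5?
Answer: Rational(-6913, 8) ≈ -864.13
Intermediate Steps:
Function('F')(C) = Pow(C, 2)
Function('K')(x, T) = Add(Mul(5, Pow(x, -2)), Mul(Rational(-1, 4), x)) (Function('K')(x, T) = Add(Mul(x, Pow(-4, -1)), Mul(5, Pow(Pow(x, 2), -1))) = Add(Mul(x, Rational(-1, 4)), Mul(5, Pow(x, -2))) = Add(Mul(Rational(-1, 4), x), Mul(5, Pow(x, -2))) = Add(Mul(5, Pow(x, -2)), Mul(Rational(-1, 4), x)))
O = Rational(1157, 16) (O = Add(-9, Add(80, Add(Mul(5, Pow(-4, -2)), Mul(Rational(-1, 4), -4)))) = Add(-9, Add(80, Add(Mul(5, Rational(1, 16)), 1))) = Add(-9, Add(80, Add(Rational(5, 16), 1))) = Add(-9, Add(80, Rational(21, 16))) = Add(-9, Rational(1301, 16)) = Rational(1157, 16) ≈ 72.313)
Add(-141, Mul(Function('g')(4, 11), O)) = Add(-141, Mul(-10, Rational(1157, 16))) = Add(-141, Rational(-5785, 8)) = Rational(-6913, 8)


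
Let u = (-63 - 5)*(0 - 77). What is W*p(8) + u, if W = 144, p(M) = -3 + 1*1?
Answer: 4948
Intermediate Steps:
p(M) = -2 (p(M) = -3 + 1 = -2)
u = 5236 (u = -68*(-77) = 5236)
W*p(8) + u = 144*(-2) + 5236 = -288 + 5236 = 4948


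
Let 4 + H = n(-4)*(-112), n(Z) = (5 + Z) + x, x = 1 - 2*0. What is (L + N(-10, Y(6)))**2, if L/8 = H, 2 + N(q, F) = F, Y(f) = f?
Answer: 3312400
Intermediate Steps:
N(q, F) = -2 + F
x = 1 (x = 1 + 0 = 1)
n(Z) = 6 + Z (n(Z) = (5 + Z) + 1 = 6 + Z)
H = -228 (H = -4 + (6 - 4)*(-112) = -4 + 2*(-112) = -4 - 224 = -228)
L = -1824 (L = 8*(-228) = -1824)
(L + N(-10, Y(6)))**2 = (-1824 + (-2 + 6))**2 = (-1824 + 4)**2 = (-1820)**2 = 3312400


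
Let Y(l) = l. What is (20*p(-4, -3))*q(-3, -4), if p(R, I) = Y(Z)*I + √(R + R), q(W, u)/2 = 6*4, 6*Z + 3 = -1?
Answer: 1920 + 1920*I*√2 ≈ 1920.0 + 2715.3*I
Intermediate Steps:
Z = -⅔ (Z = -½ + (⅙)*(-1) = -½ - ⅙ = -⅔ ≈ -0.66667)
q(W, u) = 48 (q(W, u) = 2*(6*4) = 2*24 = 48)
p(R, I) = -2*I/3 + √2*√R (p(R, I) = -2*I/3 + √(R + R) = -2*I/3 + √(2*R) = -2*I/3 + √2*√R)
(20*p(-4, -3))*q(-3, -4) = (20*(-⅔*(-3) + √2*√(-4)))*48 = (20*(2 + √2*(2*I)))*48 = (20*(2 + 2*I*√2))*48 = (40 + 40*I*√2)*48 = 1920 + 1920*I*√2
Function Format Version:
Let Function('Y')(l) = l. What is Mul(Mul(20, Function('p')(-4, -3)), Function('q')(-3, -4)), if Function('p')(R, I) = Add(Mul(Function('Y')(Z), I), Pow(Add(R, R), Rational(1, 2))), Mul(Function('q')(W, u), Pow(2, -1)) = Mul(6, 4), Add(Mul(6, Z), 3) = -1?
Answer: Add(1920, Mul(1920, I, Pow(2, Rational(1, 2)))) ≈ Add(1920.0, Mul(2715.3, I))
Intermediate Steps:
Z = Rational(-2, 3) (Z = Add(Rational(-1, 2), Mul(Rational(1, 6), -1)) = Add(Rational(-1, 2), Rational(-1, 6)) = Rational(-2, 3) ≈ -0.66667)
Function('q')(W, u) = 48 (Function('q')(W, u) = Mul(2, Mul(6, 4)) = Mul(2, 24) = 48)
Function('p')(R, I) = Add(Mul(Rational(-2, 3), I), Mul(Pow(2, Rational(1, 2)), Pow(R, Rational(1, 2)))) (Function('p')(R, I) = Add(Mul(Rational(-2, 3), I), Pow(Add(R, R), Rational(1, 2))) = Add(Mul(Rational(-2, 3), I), Pow(Mul(2, R), Rational(1, 2))) = Add(Mul(Rational(-2, 3), I), Mul(Pow(2, Rational(1, 2)), Pow(R, Rational(1, 2)))))
Mul(Mul(20, Function('p')(-4, -3)), Function('q')(-3, -4)) = Mul(Mul(20, Add(Mul(Rational(-2, 3), -3), Mul(Pow(2, Rational(1, 2)), Pow(-4, Rational(1, 2))))), 48) = Mul(Mul(20, Add(2, Mul(Pow(2, Rational(1, 2)), Mul(2, I)))), 48) = Mul(Mul(20, Add(2, Mul(2, I, Pow(2, Rational(1, 2))))), 48) = Mul(Add(40, Mul(40, I, Pow(2, Rational(1, 2)))), 48) = Add(1920, Mul(1920, I, Pow(2, Rational(1, 2))))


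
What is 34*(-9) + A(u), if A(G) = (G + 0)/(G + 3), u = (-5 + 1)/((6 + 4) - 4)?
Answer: -2144/7 ≈ -306.29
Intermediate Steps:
u = -⅔ (u = -4/(10 - 4) = -4/6 = -4*⅙ = -⅔ ≈ -0.66667)
A(G) = G/(3 + G)
34*(-9) + A(u) = 34*(-9) - 2/(3*(3 - ⅔)) = -306 - 2/(3*7/3) = -306 - ⅔*3/7 = -306 - 2/7 = -2144/7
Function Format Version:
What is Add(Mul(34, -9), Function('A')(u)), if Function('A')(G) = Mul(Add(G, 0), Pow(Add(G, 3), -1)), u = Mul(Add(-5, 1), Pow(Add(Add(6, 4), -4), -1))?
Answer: Rational(-2144, 7) ≈ -306.29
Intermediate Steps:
u = Rational(-2, 3) (u = Mul(-4, Pow(Add(10, -4), -1)) = Mul(-4, Pow(6, -1)) = Mul(-4, Rational(1, 6)) = Rational(-2, 3) ≈ -0.66667)
Function('A')(G) = Mul(G, Pow(Add(3, G), -1))
Add(Mul(34, -9), Function('A')(u)) = Add(Mul(34, -9), Mul(Rational(-2, 3), Pow(Add(3, Rational(-2, 3)), -1))) = Add(-306, Mul(Rational(-2, 3), Pow(Rational(7, 3), -1))) = Add(-306, Mul(Rational(-2, 3), Rational(3, 7))) = Add(-306, Rational(-2, 7)) = Rational(-2144, 7)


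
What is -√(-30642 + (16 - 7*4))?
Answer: -3*I*√3406 ≈ -175.08*I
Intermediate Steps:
-√(-30642 + (16 - 7*4)) = -√(-30642 + (16 - 28)) = -√(-30642 - 12) = -√(-30654) = -3*I*√3406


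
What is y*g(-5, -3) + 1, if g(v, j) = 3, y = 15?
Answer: 46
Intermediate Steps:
y*g(-5, -3) + 1 = 15*3 + 1 = 45 + 1 = 46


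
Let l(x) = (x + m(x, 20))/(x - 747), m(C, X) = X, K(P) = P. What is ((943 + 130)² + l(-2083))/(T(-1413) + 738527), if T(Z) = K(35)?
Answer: 3258263133/2090130460 ≈ 1.5589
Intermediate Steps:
T(Z) = 35
l(x) = (20 + x)/(-747 + x) (l(x) = (x + 20)/(x - 747) = (20 + x)/(-747 + x))
((943 + 130)² + l(-2083))/(T(-1413) + 738527) = ((943 + 130)² + (20 - 2083)/(-747 - 2083))/(35 + 738527) = (1073² - 2063/(-2830))/738562 = (1151329 - 1/2830*(-2063))*(1/738562) = (1151329 + 2063/2830)*(1/738562) = (3258263133/2830)*(1/738562) = 3258263133/2090130460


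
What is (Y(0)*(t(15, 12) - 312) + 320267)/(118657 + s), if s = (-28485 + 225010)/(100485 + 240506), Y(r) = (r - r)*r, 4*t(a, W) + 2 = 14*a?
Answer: 15601166371/5780166516 ≈ 2.6991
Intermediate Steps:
t(a, W) = -½ + 7*a/2 (t(a, W) = -½ + (14*a)/4 = -½ + 7*a/2)
Y(r) = 0 (Y(r) = 0*r = 0)
s = 28075/48713 (s = 196525/340991 = 196525*(1/340991) = 28075/48713 ≈ 0.57633)
(Y(0)*(t(15, 12) - 312) + 320267)/(118657 + s) = (0*((-½ + (7/2)*15) - 312) + 320267)/(118657 + 28075/48713) = (0*((-½ + 105/2) - 312) + 320267)/(5780166516/48713) = (0*(52 - 312) + 320267)*(48713/5780166516) = (0*(-260) + 320267)*(48713/5780166516) = (0 + 320267)*(48713/5780166516) = 320267*(48713/5780166516) = 15601166371/5780166516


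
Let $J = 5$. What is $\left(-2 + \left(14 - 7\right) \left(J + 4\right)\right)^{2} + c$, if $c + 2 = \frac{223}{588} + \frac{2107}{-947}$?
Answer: $\frac{2069845349}{556836} \approx 3717.2$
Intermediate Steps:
$c = - \frac{2141407}{556836}$ ($c = -2 + \left(\frac{223}{588} + \frac{2107}{-947}\right) = -2 + \left(223 \cdot \frac{1}{588} + 2107 \left(- \frac{1}{947}\right)\right) = -2 + \left(\frac{223}{588} - \frac{2107}{947}\right) = -2 - \frac{1027735}{556836} = - \frac{2141407}{556836} \approx -3.8457$)
$\left(-2 + \left(14 - 7\right) \left(J + 4\right)\right)^{2} + c = \left(-2 + \left(14 - 7\right) \left(5 + 4\right)\right)^{2} - \frac{2141407}{556836} = \left(-2 + 7 \cdot 9\right)^{2} - \frac{2141407}{556836} = \left(-2 + 63\right)^{2} - \frac{2141407}{556836} = 61^{2} - \frac{2141407}{556836} = 3721 - \frac{2141407}{556836} = \frac{2069845349}{556836}$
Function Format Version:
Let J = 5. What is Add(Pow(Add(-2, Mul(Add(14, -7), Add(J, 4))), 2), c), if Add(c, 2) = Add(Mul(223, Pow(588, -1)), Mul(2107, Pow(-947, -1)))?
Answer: Rational(2069845349, 556836) ≈ 3717.2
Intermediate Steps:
c = Rational(-2141407, 556836) (c = Add(-2, Add(Mul(223, Pow(588, -1)), Mul(2107, Pow(-947, -1)))) = Add(-2, Add(Mul(223, Rational(1, 588)), Mul(2107, Rational(-1, 947)))) = Add(-2, Add(Rational(223, 588), Rational(-2107, 947))) = Add(-2, Rational(-1027735, 556836)) = Rational(-2141407, 556836) ≈ -3.8457)
Add(Pow(Add(-2, Mul(Add(14, -7), Add(J, 4))), 2), c) = Add(Pow(Add(-2, Mul(Add(14, -7), Add(5, 4))), 2), Rational(-2141407, 556836)) = Add(Pow(Add(-2, Mul(7, 9)), 2), Rational(-2141407, 556836)) = Add(Pow(Add(-2, 63), 2), Rational(-2141407, 556836)) = Add(Pow(61, 2), Rational(-2141407, 556836)) = Add(3721, Rational(-2141407, 556836)) = Rational(2069845349, 556836)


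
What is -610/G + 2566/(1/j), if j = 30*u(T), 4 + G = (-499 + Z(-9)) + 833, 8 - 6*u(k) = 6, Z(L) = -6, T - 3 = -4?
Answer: 4156615/162 ≈ 25658.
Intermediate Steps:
T = -1 (T = 3 - 4 = -1)
u(k) = ⅓ (u(k) = 4/3 - ⅙*6 = 4/3 - 1 = ⅓)
G = 324 (G = -4 + ((-499 - 6) + 833) = -4 + (-505 + 833) = -4 + 328 = 324)
j = 10 (j = 30*(⅓) = 10)
-610/G + 2566/(1/j) = -610/324 + 2566/(1/10) = -610*1/324 + 2566/(⅒) = -305/162 + 2566*10 = -305/162 + 25660 = 4156615/162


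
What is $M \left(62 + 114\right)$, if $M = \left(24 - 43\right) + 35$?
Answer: $2816$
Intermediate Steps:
$M = 16$ ($M = -19 + 35 = 16$)
$M \left(62 + 114\right) = 16 \left(62 + 114\right) = 16 \cdot 176 = 2816$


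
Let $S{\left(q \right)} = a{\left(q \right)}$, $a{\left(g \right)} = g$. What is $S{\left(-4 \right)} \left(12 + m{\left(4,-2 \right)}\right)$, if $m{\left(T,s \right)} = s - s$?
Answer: $-48$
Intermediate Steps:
$S{\left(q \right)} = q$
$m{\left(T,s \right)} = 0$
$S{\left(-4 \right)} \left(12 + m{\left(4,-2 \right)}\right) = - 4 \left(12 + 0\right) = \left(-4\right) 12 = -48$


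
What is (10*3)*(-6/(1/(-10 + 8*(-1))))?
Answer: 3240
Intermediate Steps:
(10*3)*(-6/(1/(-10 + 8*(-1)))) = 30*(-6/(1/(-10 - 8))) = 30*(-6/(1/(-18))) = 30*(-6/(-1/18)) = 30*(-6*(-18)) = 30*108 = 3240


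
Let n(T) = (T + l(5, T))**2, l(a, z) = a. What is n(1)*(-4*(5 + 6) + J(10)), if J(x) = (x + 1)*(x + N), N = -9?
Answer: -1188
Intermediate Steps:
J(x) = (1 + x)*(-9 + x) (J(x) = (x + 1)*(x - 9) = (1 + x)*(-9 + x))
n(T) = (5 + T)**2 (n(T) = (T + 5)**2 = (5 + T)**2)
n(1)*(-4*(5 + 6) + J(10)) = (5 + 1)**2*(-4*(5 + 6) + (-9 + 10**2 - 8*10)) = 6**2*(-4*11 + (-9 + 100 - 80)) = 36*(-44 + 11) = 36*(-33) = -1188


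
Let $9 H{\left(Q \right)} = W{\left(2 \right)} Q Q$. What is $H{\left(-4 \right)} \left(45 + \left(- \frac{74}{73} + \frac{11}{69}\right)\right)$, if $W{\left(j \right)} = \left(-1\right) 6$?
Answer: $- \frac{7115584}{15111} \approx -470.89$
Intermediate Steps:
$W{\left(j \right)} = -6$
$H{\left(Q \right)} = - \frac{2 Q^{2}}{3}$ ($H{\left(Q \right)} = \frac{- 6 Q Q}{9} = \frac{\left(-6\right) Q^{2}}{9} = - \frac{2 Q^{2}}{3}$)
$H{\left(-4 \right)} \left(45 + \left(- \frac{74}{73} + \frac{11}{69}\right)\right) = - \frac{2 \left(-4\right)^{2}}{3} \left(45 + \left(- \frac{74}{73} + \frac{11}{69}\right)\right) = \left(- \frac{2}{3}\right) 16 \left(45 + \left(\left(-74\right) \frac{1}{73} + 11 \cdot \frac{1}{69}\right)\right) = - \frac{32 \left(45 + \left(- \frac{74}{73} + \frac{11}{69}\right)\right)}{3} = - \frac{32 \left(45 - \frac{4303}{5037}\right)}{3} = \left(- \frac{32}{3}\right) \frac{222362}{5037} = - \frac{7115584}{15111}$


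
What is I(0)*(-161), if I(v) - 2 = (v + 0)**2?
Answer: -322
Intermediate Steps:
I(v) = 2 + v**2 (I(v) = 2 + (v + 0)**2 = 2 + v**2)
I(0)*(-161) = (2 + 0**2)*(-161) = (2 + 0)*(-161) = 2*(-161) = -322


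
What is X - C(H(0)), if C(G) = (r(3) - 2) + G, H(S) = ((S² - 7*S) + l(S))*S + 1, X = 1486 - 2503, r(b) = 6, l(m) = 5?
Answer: -1022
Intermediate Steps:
X = -1017
H(S) = 1 + S*(5 + S² - 7*S) (H(S) = ((S² - 7*S) + 5)*S + 1 = (5 + S² - 7*S)*S + 1 = S*(5 + S² - 7*S) + 1 = 1 + S*(5 + S² - 7*S))
C(G) = 4 + G (C(G) = (6 - 2) + G = 4 + G)
X - C(H(0)) = -1017 - (4 + (1 + 0³ - 7*0² + 5*0)) = -1017 - (4 + (1 + 0 - 7*0 + 0)) = -1017 - (4 + (1 + 0 + 0 + 0)) = -1017 - (4 + 1) = -1017 - 1*5 = -1017 - 5 = -1022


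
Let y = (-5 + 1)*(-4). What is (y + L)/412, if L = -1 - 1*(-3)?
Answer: 9/206 ≈ 0.043689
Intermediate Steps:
L = 2 (L = -1 + 3 = 2)
y = 16 (y = -4*(-4) = 16)
(y + L)/412 = (16 + 2)/412 = 18*(1/412) = 9/206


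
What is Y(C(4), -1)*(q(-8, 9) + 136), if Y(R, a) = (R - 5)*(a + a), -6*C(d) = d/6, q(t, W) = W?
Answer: 13340/9 ≈ 1482.2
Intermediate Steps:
C(d) = -d/36 (C(d) = -d/(6*6) = -d/36)
Y(R, a) = 2*a*(-5 + R) (Y(R, a) = (-5 + R)*(2*a) = 2*a*(-5 + R))
Y(C(4), -1)*(q(-8, 9) + 136) = (2*(-1)*(-5 - 1/36*4))*(9 + 136) = (2*(-1)*(-5 - 1/9))*145 = (2*(-1)*(-46/9))*145 = (92/9)*145 = 13340/9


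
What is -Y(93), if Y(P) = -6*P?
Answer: 558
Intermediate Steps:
-Y(93) = -(-6)*93 = -1*(-558) = 558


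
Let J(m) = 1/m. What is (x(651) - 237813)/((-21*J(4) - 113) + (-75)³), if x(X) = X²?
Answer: -743952/1687973 ≈ -0.44074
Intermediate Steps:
J(m) = 1/m
(x(651) - 237813)/((-21*J(4) - 113) + (-75)³) = (651² - 237813)/((-21/4 - 113) + (-75)³) = (423801 - 237813)/((-21*¼ - 113) - 421875) = 185988/((-21/4 - 113) - 421875) = 185988/(-473/4 - 421875) = 185988/(-1687973/4) = 185988*(-4/1687973) = -743952/1687973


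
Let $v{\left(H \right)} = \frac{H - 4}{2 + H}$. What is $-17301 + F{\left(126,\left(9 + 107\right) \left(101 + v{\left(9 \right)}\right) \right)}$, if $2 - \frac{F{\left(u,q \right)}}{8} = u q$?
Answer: $- \frac{130681783}{11} \approx -1.188 \cdot 10^{7}$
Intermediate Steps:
$v{\left(H \right)} = \frac{-4 + H}{2 + H}$
$F{\left(u,q \right)} = 16 - 8 q u$ ($F{\left(u,q \right)} = 16 - 8 u q = 16 - 8 q u$)
$-17301 + F{\left(126,\left(9 + 107\right) \left(101 + v{\left(9 \right)}\right) \right)} = -17301 + \left(16 - 8 \left(9 + 107\right) \left(101 + \frac{-4 + 9}{2 + 9}\right) 126\right) = -17301 + \left(16 - 8 \cdot 116 \left(101 + \frac{1}{11} \cdot 5\right) 126\right) = -17301 + \left(16 - 8 \cdot 116 \left(101 + \frac{5}{11}\right) 126\right) = -17301 + \left(16 - 8 \cdot 116 \cdot \frac{1116}{11} \cdot 126\right) = -17301 + \left(16 - \frac{1035648}{11} \cdot 126\right) = -17301 + \left(16 - \frac{130491648}{11}\right) = -17301 - \frac{130491472}{11} = - \frac{130681783}{11}$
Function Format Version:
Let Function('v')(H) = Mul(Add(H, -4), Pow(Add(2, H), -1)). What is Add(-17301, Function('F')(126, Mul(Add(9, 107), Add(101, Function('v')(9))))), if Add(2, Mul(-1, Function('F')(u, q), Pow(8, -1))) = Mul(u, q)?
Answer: Rational(-130681783, 11) ≈ -1.1880e+7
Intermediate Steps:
Function('v')(H) = Mul(Pow(Add(2, H), -1), Add(-4, H)) (Function('v')(H) = Mul(Add(-4, H), Pow(Add(2, H), -1)) = Mul(Pow(Add(2, H), -1), Add(-4, H)))
Function('F')(u, q) = Add(16, Mul(-8, q, u)) (Function('F')(u, q) = Add(16, Mul(-8, Mul(u, q))) = Add(16, Mul(-8, Mul(q, u))) = Add(16, Mul(-8, q, u)))
Add(-17301, Function('F')(126, Mul(Add(9, 107), Add(101, Function('v')(9))))) = Add(-17301, Add(16, Mul(-8, Mul(Add(9, 107), Add(101, Mul(Pow(Add(2, 9), -1), Add(-4, 9)))), 126))) = Add(-17301, Add(16, Mul(-8, Mul(116, Add(101, Mul(Pow(11, -1), 5))), 126))) = Add(-17301, Add(16, Mul(-8, Mul(116, Add(101, Mul(Rational(1, 11), 5))), 126))) = Add(-17301, Add(16, Mul(-8, Mul(116, Add(101, Rational(5, 11))), 126))) = Add(-17301, Add(16, Mul(-8, Mul(116, Rational(1116, 11)), 126))) = Add(-17301, Add(16, Mul(-8, Rational(129456, 11), 126))) = Add(-17301, Add(16, Rational(-130491648, 11))) = Add(-17301, Rational(-130491472, 11)) = Rational(-130681783, 11)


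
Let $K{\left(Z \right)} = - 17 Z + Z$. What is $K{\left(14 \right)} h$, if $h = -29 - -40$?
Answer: $-2464$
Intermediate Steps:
$h = 11$ ($h = -29 + 40 = 11$)
$K{\left(Z \right)} = - 16 Z$
$K{\left(14 \right)} h = \left(-16\right) 14 \cdot 11 = \left(-224\right) 11 = -2464$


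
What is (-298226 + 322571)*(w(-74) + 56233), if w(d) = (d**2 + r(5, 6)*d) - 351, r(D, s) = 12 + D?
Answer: 1463134500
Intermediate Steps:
w(d) = -351 + d**2 + 17*d (w(d) = (d**2 + (12 + 5)*d) - 351 = (d**2 + 17*d) - 351 = -351 + d**2 + 17*d)
(-298226 + 322571)*(w(-74) + 56233) = (-298226 + 322571)*((-351 + (-74)**2 + 17*(-74)) + 56233) = 24345*((-351 + 5476 - 1258) + 56233) = 24345*(3867 + 56233) = 24345*60100 = 1463134500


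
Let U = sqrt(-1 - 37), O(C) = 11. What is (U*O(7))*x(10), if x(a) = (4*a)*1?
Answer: 440*I*sqrt(38) ≈ 2712.3*I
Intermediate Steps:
x(a) = 4*a
U = I*sqrt(38) (U = sqrt(-38) = I*sqrt(38) ≈ 6.1644*I)
(U*O(7))*x(10) = ((I*sqrt(38))*11)*(4*10) = (11*I*sqrt(38))*40 = 440*I*sqrt(38)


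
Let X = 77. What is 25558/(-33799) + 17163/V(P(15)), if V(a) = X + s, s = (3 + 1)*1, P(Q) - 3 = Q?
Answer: 64224671/304191 ≈ 211.13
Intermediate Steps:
P(Q) = 3 + Q
s = 4 (s = 4*1 = 4)
V(a) = 81 (V(a) = 77 + 4 = 81)
25558/(-33799) + 17163/V(P(15)) = 25558/(-33799) + 17163/81 = 25558*(-1/33799) + 17163*(1/81) = -25558/33799 + 1907/9 = 64224671/304191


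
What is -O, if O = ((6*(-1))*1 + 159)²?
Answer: -23409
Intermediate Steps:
O = 23409 (O = (-6*1 + 159)² = (-6 + 159)² = 153² = 23409)
-O = -1*23409 = -23409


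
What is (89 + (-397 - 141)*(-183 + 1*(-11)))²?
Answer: 10912100521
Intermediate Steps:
(89 + (-397 - 141)*(-183 + 1*(-11)))² = (89 - 538*(-183 - 11))² = (89 - 538*(-194))² = (89 + 104372)² = 104461² = 10912100521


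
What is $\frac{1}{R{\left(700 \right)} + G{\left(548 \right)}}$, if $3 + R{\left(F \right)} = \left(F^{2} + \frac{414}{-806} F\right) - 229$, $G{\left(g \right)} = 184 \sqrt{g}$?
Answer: $\frac{19871084103}{9724323106985956} - \frac{3735407 \sqrt{137}}{2431080776746489} \approx 2.0255 \cdot 10^{-6}$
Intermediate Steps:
$R{\left(F \right)} = -232 + F^{2} - \frac{207 F}{403}$ ($R{\left(F \right)} = -3 - \left(229 - F^{2} - \frac{414}{-806} F\right) = -3 - \left(229 - F^{2} - 414 \left(- \frac{1}{806}\right) F\right) = -3 - \left(229 - F^{2} + \frac{207 F}{403}\right) = -232 + F^{2} - \frac{207 F}{403}$)
$\frac{1}{R{\left(700 \right)} + G{\left(548 \right)}} = \frac{1}{\left(-232 + 700^{2} - \frac{144900}{403}\right) + 184 \sqrt{548}} = \frac{1}{\left(-232 + 490000 - \frac{144900}{403}\right) + 184 \cdot 2 \sqrt{137}} = \frac{1}{\frac{197231604}{403} + 368 \sqrt{137}}$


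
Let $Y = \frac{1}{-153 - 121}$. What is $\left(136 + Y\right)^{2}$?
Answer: $\frac{1388531169}{75076} \approx 18495.0$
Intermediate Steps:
$Y = - \frac{1}{274}$ ($Y = \frac{1}{-274} = - \frac{1}{274} \approx -0.0036496$)
$\left(136 + Y\right)^{2} = \left(136 - \frac{1}{274}\right)^{2} = \left(\frac{37263}{274}\right)^{2} = \frac{1388531169}{75076}$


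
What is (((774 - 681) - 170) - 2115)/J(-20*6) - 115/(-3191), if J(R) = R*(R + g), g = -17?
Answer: -4657/47865 ≈ -0.097294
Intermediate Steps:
J(R) = R*(-17 + R) (J(R) = R*(R - 17) = R*(-17 + R))
(((774 - 681) - 170) - 2115)/J(-20*6) - 115/(-3191) = (((774 - 681) - 170) - 2115)/(((-20*6)*(-17 - 20*6))) - 115/(-3191) = ((93 - 170) - 2115)/((-120*(-17 - 120))) - 115*(-1/3191) = (-77 - 2115)/((-120*(-137))) + 115/3191 = -2192/16440 + 115/3191 = -2192*1/16440 + 115/3191 = -2/15 + 115/3191 = -4657/47865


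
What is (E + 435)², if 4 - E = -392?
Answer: 690561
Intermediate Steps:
E = 396 (E = 4 - 1*(-392) = 4 + 392 = 396)
(E + 435)² = (396 + 435)² = 831² = 690561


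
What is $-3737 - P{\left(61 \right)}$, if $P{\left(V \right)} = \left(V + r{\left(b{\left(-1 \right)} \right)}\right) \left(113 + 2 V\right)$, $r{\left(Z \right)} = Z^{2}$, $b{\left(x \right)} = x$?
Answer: $-18307$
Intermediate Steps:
$P{\left(V \right)} = \left(1 + V\right) \left(113 + 2 V\right)$ ($P{\left(V \right)} = \left(V + \left(-1\right)^{2}\right) \left(113 + 2 V\right) = \left(V + 1\right) \left(113 + 2 V\right) = \left(1 + V\right) \left(113 + 2 V\right)$)
$-3737 - P{\left(61 \right)} = -3737 - \left(113 + 2 \cdot 61^{2} + 115 \cdot 61\right) = -3737 - \left(113 + 2 \cdot 3721 + 7015\right) = -3737 - \left(113 + 7442 + 7015\right) = -3737 - 14570 = -18307$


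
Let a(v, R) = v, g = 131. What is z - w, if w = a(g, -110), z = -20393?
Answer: -20524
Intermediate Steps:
w = 131
z - w = -20393 - 1*131 = -20393 - 131 = -20524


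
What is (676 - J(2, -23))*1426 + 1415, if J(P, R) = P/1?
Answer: 962539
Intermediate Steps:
J(P, R) = P (J(P, R) = 1*P = P)
(676 - J(2, -23))*1426 + 1415 = (676 - 1*2)*1426 + 1415 = (676 - 2)*1426 + 1415 = 674*1426 + 1415 = 961124 + 1415 = 962539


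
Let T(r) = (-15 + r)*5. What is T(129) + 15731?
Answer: 16301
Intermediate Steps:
T(r) = -75 + 5*r
T(129) + 15731 = (-75 + 5*129) + 15731 = (-75 + 645) + 15731 = 570 + 15731 = 16301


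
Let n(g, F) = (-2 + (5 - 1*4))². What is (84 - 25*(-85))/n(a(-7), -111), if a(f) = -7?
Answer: 2209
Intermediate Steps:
n(g, F) = 1 (n(g, F) = (-2 + (5 - 4))² = (-2 + 1)² = (-1)² = 1)
(84 - 25*(-85))/n(a(-7), -111) = (84 - 25*(-85))/1 = (84 + 2125)*1 = 2209*1 = 2209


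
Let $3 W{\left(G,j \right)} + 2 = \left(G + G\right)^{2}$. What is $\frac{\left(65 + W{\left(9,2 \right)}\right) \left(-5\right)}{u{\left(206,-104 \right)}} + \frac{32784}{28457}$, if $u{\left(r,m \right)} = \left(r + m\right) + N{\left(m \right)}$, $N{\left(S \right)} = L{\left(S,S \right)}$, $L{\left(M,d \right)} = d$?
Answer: $\frac{73758049}{170742} \approx 431.99$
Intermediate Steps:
$N{\left(S \right)} = S$
$W{\left(G,j \right)} = - \frac{2}{3} + \frac{4 G^{2}}{3}$ ($W{\left(G,j \right)} = - \frac{2}{3} + \frac{\left(G + G\right)^{2}}{3} = - \frac{2}{3} + \frac{\left(2 G\right)^{2}}{3} = - \frac{2}{3} + \frac{4 G^{2}}{3}$)
$u{\left(r,m \right)} = r + 2 m$ ($u{\left(r,m \right)} = \left(r + m\right) + m = \left(m + r\right) + m = r + 2 m$)
$\frac{\left(65 + W{\left(9,2 \right)}\right) \left(-5\right)}{u{\left(206,-104 \right)}} + \frac{32784}{28457} = \frac{\left(65 - \left(\frac{2}{3} - \frac{4 \cdot 9^{2}}{3}\right)\right) \left(-5\right)}{206 + 2 \left(-104\right)} + \frac{32784}{28457} = \frac{\left(65 + \left(- \frac{2}{3} + \frac{4}{3} \cdot 81\right)\right) \left(-5\right)}{206 - 208} + 32784 \cdot \frac{1}{28457} = \frac{\left(65 + \left(- \frac{2}{3} + 108\right)\right) \left(-5\right)}{-2} + \frac{32784}{28457} = \left(65 + \frac{322}{3}\right) \left(-5\right) \left(- \frac{1}{2}\right) + \frac{32784}{28457} = \frac{517}{3} \left(-5\right) \left(- \frac{1}{2}\right) + \frac{32784}{28457} = \left(- \frac{2585}{3}\right) \left(- \frac{1}{2}\right) + \frac{32784}{28457} = \frac{2585}{6} + \frac{32784}{28457} = \frac{73758049}{170742}$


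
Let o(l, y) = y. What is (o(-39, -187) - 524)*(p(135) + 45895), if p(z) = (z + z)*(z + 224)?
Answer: -101548575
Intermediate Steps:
p(z) = 2*z*(224 + z) (p(z) = (2*z)*(224 + z) = 2*z*(224 + z))
(o(-39, -187) - 524)*(p(135) + 45895) = (-187 - 524)*(2*135*(224 + 135) + 45895) = -711*(2*135*359 + 45895) = -711*(96930 + 45895) = -711*142825 = -101548575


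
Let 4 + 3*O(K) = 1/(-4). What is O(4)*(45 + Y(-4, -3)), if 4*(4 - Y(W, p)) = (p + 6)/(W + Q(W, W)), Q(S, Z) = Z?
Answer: -26707/384 ≈ -69.549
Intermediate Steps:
O(K) = -17/12 (O(K) = -4/3 + (1/3)/(-4) = -4/3 + (1/3)*(-1/4) = -4/3 - 1/12 = -17/12)
Y(W, p) = 4 - (6 + p)/(8*W) (Y(W, p) = 4 - (p + 6)/(4*(W + W)) = 4 - (6 + p)/(4*(2*W)) = 4 - (6 + p)*1/(2*W)/4 = 4 - (6 + p)/(8*W))
O(4)*(45 + Y(-4, -3)) = -17*(45 + (1/8)*(-6 - 1*(-3) + 32*(-4))/(-4))/12 = -17*(45 + (1/8)*(-1/4)*(-6 + 3 - 128))/12 = -17*(45 + (1/8)*(-1/4)*(-131))/12 = -17*(45 + 131/32)/12 = -17/12*1571/32 = -26707/384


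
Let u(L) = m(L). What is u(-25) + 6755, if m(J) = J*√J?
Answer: 6755 - 125*I ≈ 6755.0 - 125.0*I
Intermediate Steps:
m(J) = J^(3/2)
u(L) = L^(3/2)
u(-25) + 6755 = (-25)^(3/2) + 6755 = -125*I + 6755 = 6755 - 125*I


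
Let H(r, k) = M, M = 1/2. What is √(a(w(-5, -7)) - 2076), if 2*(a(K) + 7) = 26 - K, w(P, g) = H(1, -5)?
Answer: 91*I/2 ≈ 45.5*I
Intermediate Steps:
M = ½ ≈ 0.50000
H(r, k) = ½
w(P, g) = ½
a(K) = 6 - K/2 (a(K) = -7 + (26 - K)/2 = -7 + (13 - K/2) = 6 - K/2)
√(a(w(-5, -7)) - 2076) = √((6 - ½*½) - 2076) = √((6 - ¼) - 2076) = √(23/4 - 2076) = √(-8281/4) = 91*I/2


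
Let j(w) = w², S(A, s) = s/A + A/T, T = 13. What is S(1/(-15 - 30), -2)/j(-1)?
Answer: 52649/585 ≈ 89.998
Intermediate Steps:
S(A, s) = A/13 + s/A (S(A, s) = s/A + A/13 = A/13 + s/A)
S(1/(-15 - 30), -2)/j(-1) = (1/(13*(-15 - 30)) - 2/(1/(-15 - 30)))/((-1)²) = ((1/13)/(-45) - 2/(1/(-45)))/1 = ((1/13)*(-1/45) - 2/(-1/45))*1 = (-1/585 - 2*(-45))*1 = (-1/585 + 90)*1 = (52649/585)*1 = 52649/585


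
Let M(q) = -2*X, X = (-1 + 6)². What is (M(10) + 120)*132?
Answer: 9240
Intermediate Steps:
X = 25 (X = 5² = 25)
M(q) = -50 (M(q) = -2*25 = -50)
(M(10) + 120)*132 = (-50 + 120)*132 = 70*132 = 9240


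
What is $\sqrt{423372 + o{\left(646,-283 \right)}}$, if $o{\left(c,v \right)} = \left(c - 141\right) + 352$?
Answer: $\sqrt{424229} \approx 651.33$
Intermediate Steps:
$o{\left(c,v \right)} = 211 + c$ ($o{\left(c,v \right)} = \left(-141 + c\right) + 352 = 211 + c$)
$\sqrt{423372 + o{\left(646,-283 \right)}} = \sqrt{423372 + \left(211 + 646\right)} = \sqrt{423372 + 857} = \sqrt{424229}$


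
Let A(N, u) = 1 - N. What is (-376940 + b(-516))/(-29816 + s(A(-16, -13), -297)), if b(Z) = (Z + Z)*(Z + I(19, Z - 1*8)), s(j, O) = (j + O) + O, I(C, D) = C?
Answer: -135964/30393 ≈ -4.4735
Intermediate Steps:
s(j, O) = j + 2*O (s(j, O) = (O + j) + O = j + 2*O)
b(Z) = 2*Z*(19 + Z) (b(Z) = (Z + Z)*(Z + 19) = (2*Z)*(19 + Z) = 2*Z*(19 + Z))
(-376940 + b(-516))/(-29816 + s(A(-16, -13), -297)) = (-376940 + 2*(-516)*(19 - 516))/(-29816 + ((1 - 1*(-16)) + 2*(-297))) = (-376940 + 2*(-516)*(-497))/(-29816 + ((1 + 16) - 594)) = (-376940 + 512904)/(-29816 + (17 - 594)) = 135964/(-29816 - 577) = 135964/(-30393) = 135964*(-1/30393) = -135964/30393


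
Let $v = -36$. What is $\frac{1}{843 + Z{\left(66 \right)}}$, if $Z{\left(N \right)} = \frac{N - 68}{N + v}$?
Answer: $\frac{15}{12644} \approx 0.0011863$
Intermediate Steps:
$Z{\left(N \right)} = \frac{-68 + N}{-36 + N}$ ($Z{\left(N \right)} = \frac{N - 68}{N - 36} = \frac{-68 + N}{-36 + N}$)
$\frac{1}{843 + Z{\left(66 \right)}} = \frac{1}{843 + \frac{-68 + 66}{-36 + 66}} = \frac{1}{843 + \frac{1}{30} \left(-2\right)} = \frac{1}{843 - \frac{1}{15}} = \frac{1}{\frac{12644}{15}} = \frac{15}{12644}$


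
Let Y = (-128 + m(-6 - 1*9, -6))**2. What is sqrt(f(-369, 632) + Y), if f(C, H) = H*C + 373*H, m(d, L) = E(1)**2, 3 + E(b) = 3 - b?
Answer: 3*sqrt(2073) ≈ 136.59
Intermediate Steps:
E(b) = -b (E(b) = -3 + (3 - b) = -b)
m(d, L) = 1 (m(d, L) = (-1*1)**2 = (-1)**2 = 1)
f(C, H) = 373*H + C*H (f(C, H) = C*H + 373*H = 373*H + C*H)
Y = 16129 (Y = (-128 + 1)**2 = (-127)**2 = 16129)
sqrt(f(-369, 632) + Y) = sqrt(632*(373 - 369) + 16129) = sqrt(632*4 + 16129) = sqrt(2528 + 16129) = sqrt(18657) = 3*sqrt(2073)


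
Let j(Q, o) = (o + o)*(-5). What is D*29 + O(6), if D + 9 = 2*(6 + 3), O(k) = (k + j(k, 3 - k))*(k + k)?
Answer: 693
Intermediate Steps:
j(Q, o) = -10*o (j(Q, o) = (2*o)*(-5) = -10*o)
O(k) = 2*k*(-30 + 11*k) (O(k) = (k - 10*(3 - k))*(k + k) = (k + (-30 + 10*k))*(2*k) = (-30 + 11*k)*(2*k) = 2*k*(-30 + 11*k))
D = 9 (D = -9 + 2*(6 + 3) = -9 + 2*9 = -9 + 18 = 9)
D*29 + O(6) = 9*29 + 2*6*(-30 + 11*6) = 261 + 2*6*(-30 + 66) = 261 + 2*6*36 = 261 + 432 = 693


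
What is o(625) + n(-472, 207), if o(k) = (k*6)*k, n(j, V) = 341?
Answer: 2344091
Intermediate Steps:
o(k) = 6*k**2 (o(k) = (6*k)*k = 6*k**2)
o(625) + n(-472, 207) = 6*625**2 + 341 = 6*390625 + 341 = 2343750 + 341 = 2344091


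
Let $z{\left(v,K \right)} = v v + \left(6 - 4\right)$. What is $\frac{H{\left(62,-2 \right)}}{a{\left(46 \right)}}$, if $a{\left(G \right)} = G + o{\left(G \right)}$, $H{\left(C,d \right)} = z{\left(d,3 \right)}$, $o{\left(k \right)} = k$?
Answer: $\frac{3}{46} \approx 0.065217$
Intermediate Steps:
$z{\left(v,K \right)} = 2 + v^{2}$ ($z{\left(v,K \right)} = v^{2} + 2 = 2 + v^{2}$)
$H{\left(C,d \right)} = 2 + d^{2}$
$a{\left(G \right)} = 2 G$ ($a{\left(G \right)} = G + G = 2 G$)
$\frac{H{\left(62,-2 \right)}}{a{\left(46 \right)}} = \frac{2 + \left(-2\right)^{2}}{2 \cdot 46} = \frac{2 + 4}{92} = 6 \cdot \frac{1}{92} = \frac{3}{46}$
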